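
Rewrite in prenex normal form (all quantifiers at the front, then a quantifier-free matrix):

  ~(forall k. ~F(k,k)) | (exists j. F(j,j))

exists k. exists j. (F(k,k) | F(j,j))

Drive negations inward (¬∀x A ≡ ∃x ¬A, ¬∃x A ≡ ∀x ¬A, De Morgan for ∧/∨):
  (exists k. F(k,k)) | (exists j. F(j,j))
All bound variables are already distinct, so no renaming is needed.
Extract every quantifier outward, since the variables are now distinct and don't occur free across branches:
  exists k. exists j. (F(k,k) | F(j,j))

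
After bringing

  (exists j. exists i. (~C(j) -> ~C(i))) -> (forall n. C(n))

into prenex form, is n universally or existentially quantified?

Eliminate → and ↔ using ¬ and ∨.
  ~(exists j. exists i. (~~C(j) | ~C(i))) | (forall n. C(n))
Push ¬ through the quantifiers and connectives to reach negation normal form:
  (forall j. forall i. (~C(j) & C(i))) | (forall n. C(n))
All bound variables are already distinct, so no renaming is needed.
Pull the quantifiers to the front (each side's bound variable is not free in the other side):
  forall j. forall i. forall n. (~C(j) & C(i) | C(n))
The quantifier forall n sits under an even number of negations (counting the antecedent side of each →), so it remains universal.

universal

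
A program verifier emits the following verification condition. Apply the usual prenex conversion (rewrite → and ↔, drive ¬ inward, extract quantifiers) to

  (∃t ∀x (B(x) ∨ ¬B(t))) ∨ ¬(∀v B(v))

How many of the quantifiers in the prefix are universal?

Move each ¬ inward, flipping quantifiers it crosses:
  (∃t ∀x (B(x) ∨ ¬B(t))) ∨ (∃v ¬B(v))
Extract every quantifier outward, since the variables are now distinct and don't occur free across branches:
  ∃t ∀x ∃v (B(x) ∨ ¬B(t) ∨ ¬B(v))
The prefix is ∃t ∀x ∃v: 1 universal, 2 existential.

1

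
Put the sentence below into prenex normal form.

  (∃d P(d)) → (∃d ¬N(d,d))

Eliminate → and ↔ using ¬ and ∨.
  ¬(∃d P(d)) ∨ (∃d ¬N(d,d))
Drive negations inward (¬∀x A ≡ ∃x ¬A, ¬∃x A ≡ ∀x ¬A, De Morgan for ∧/∨):
  (∀d ¬P(d)) ∨ (∃d ¬N(d,d))
Rename bound variables to avoid capture: d↦a.
  (∀d ¬P(d)) ∨ (∃a ¬N(a,a))
Pull the quantifiers to the front (each side's bound variable is not free in the other side):
  ∀d ∃a (¬P(d) ∨ ¬N(a,a))

∀d ∃a (¬P(d) ∨ ¬N(a,a))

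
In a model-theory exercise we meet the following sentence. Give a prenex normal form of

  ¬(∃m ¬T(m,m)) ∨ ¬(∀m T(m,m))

∀m ∃b (T(m,m) ∨ ¬T(b,b))

Move each ¬ inward, flipping quantifiers it crosses:
  (∀m T(m,m)) ∨ (∃m ¬T(m,m))
Rename bound variables to avoid capture: m↦b.
  (∀m T(m,m)) ∨ (∃b ¬T(b,b))
Extract every quantifier outward, since the variables are now distinct and don't occur free across branches:
  ∀m ∃b (T(m,m) ∨ ¬T(b,b))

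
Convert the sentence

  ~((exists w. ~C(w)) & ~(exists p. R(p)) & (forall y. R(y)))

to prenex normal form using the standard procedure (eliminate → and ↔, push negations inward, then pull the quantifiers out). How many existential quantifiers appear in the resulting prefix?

2

Drive negations inward (¬∀x A ≡ ∃x ¬A, ¬∃x A ≡ ∀x ¬A, De Morgan for ∧/∨):
  (forall w. C(w)) | (exists p. R(p)) | (exists y. ~R(y))
Finally move all quantifiers to the prefix:
  forall w. exists p. exists y. (C(w) | R(p) | ~R(y))
The prefix is forall w exists p exists y: 1 universal, 2 existential.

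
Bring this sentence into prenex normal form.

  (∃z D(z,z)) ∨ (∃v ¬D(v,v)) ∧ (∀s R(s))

Pull the quantifiers to the front (each side's bound variable is not free in the other side):
  ∃z ∃v ∀s (D(z,z) ∨ ¬D(v,v) ∧ R(s))

∃z ∃v ∀s (D(z,z) ∨ ¬D(v,v) ∧ R(s))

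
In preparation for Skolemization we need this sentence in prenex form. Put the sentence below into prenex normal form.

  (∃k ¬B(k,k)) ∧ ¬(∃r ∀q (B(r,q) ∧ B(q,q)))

∃k ∀r ∃q (¬B(k,k) ∧ (¬B(r,q) ∨ ¬B(q,q)))

Move each ¬ inward, flipping quantifiers it crosses:
  (∃k ¬B(k,k)) ∧ (∀r ∃q (¬B(r,q) ∨ ¬B(q,q)))
All bound variables are already distinct, so no renaming is needed.
Pull the quantifiers to the front (each side's bound variable is not free in the other side):
  ∃k ∀r ∃q (¬B(k,k) ∧ (¬B(r,q) ∨ ¬B(q,q)))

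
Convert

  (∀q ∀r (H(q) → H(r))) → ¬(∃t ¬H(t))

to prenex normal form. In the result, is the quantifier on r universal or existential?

existential

Rewrite implications/biconditionals: A → B as ¬A ∨ B.
  ¬(∀q ∀r (¬H(q) ∨ H(r))) ∨ ¬(∃t ¬H(t))
Move each ¬ inward, flipping quantifiers it crosses:
  (∃q ∃r (H(q) ∧ ¬H(r))) ∨ (∀t H(t))
All bound variables are already distinct, so no renaming is needed.
Finally move all quantifiers to the prefix:
  ∃q ∃r ∀t (H(q) ∧ ¬H(r) ∨ H(t))
The quantifier ∀r sits under an odd number of negations (counting the antecedent side of each →), so it flips to ∃r.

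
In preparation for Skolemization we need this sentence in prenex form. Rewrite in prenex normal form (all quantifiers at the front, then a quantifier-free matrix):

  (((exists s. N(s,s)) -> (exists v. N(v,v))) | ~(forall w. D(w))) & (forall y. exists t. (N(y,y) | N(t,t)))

forall s. exists v. exists w. forall y. exists t. ((~N(s,s) | N(v,v) | ~D(w)) & (N(y,y) | N(t,t)))

Eliminate → and ↔ using ¬ and ∨.
  (~(exists s. N(s,s)) | (exists v. N(v,v)) | ~(forall w. D(w))) & (forall y. exists t. (N(y,y) | N(t,t)))
Move each ¬ inward, flipping quantifiers it crosses:
  ((forall s. ~N(s,s)) | (exists v. N(v,v)) | (exists w. ~D(w))) & (forall y. exists t. (N(y,y) | N(t,t)))
All bound variables are already distinct, so no renaming is needed.
Pull the quantifiers to the front (each side's bound variable is not free in the other side):
  forall s. exists v. exists w. forall y. exists t. ((~N(s,s) | N(v,v) | ~D(w)) & (N(y,y) | N(t,t)))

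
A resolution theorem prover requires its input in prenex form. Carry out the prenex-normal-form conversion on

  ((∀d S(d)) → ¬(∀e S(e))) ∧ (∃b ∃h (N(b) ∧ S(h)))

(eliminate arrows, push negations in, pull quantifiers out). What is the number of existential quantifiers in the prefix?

4

Eliminate → and ↔ using ¬ and ∨.
  (¬(∀d S(d)) ∨ ¬(∀e S(e))) ∧ (∃b ∃h (N(b) ∧ S(h)))
Move each ¬ inward, flipping quantifiers it crosses:
  ((∃d ¬S(d)) ∨ (∃e ¬S(e))) ∧ (∃b ∃h (N(b) ∧ S(h)))
Extract every quantifier outward, since the variables are now distinct and don't occur free across branches:
  ∃d ∃e ∃b ∃h ((¬S(d) ∨ ¬S(e)) ∧ N(b) ∧ S(h))
The prefix is ∃d ∃e ∃b ∃h: 0 universal, 4 existential.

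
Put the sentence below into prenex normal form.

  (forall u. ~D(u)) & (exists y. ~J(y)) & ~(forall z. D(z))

Push ¬ through the quantifiers and connectives to reach negation normal form:
  (forall u. ~D(u)) & (exists y. ~J(y)) & (exists z. ~D(z))
Pull the quantifiers to the front (each side's bound variable is not free in the other side):
  forall u. exists y. exists z. (~D(u) & ~J(y) & ~D(z))

forall u. exists y. exists z. (~D(u) & ~J(y) & ~D(z))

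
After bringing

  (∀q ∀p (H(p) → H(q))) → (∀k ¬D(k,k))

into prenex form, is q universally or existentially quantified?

First replace A → B with ¬A ∨ B.
  ¬(∀q ∀p (¬H(p) ∨ H(q))) ∨ (∀k ¬D(k,k))
Move each ¬ inward, flipping quantifiers it crosses:
  (∃q ∃p (H(p) ∧ ¬H(q))) ∨ (∀k ¬D(k,k))
Pull the quantifiers to the front (each side's bound variable is not free in the other side):
  ∃q ∃p ∀k (H(p) ∧ ¬H(q) ∨ ¬D(k,k))
The quantifier ∀q sits under an odd number of negations (counting the antecedent side of each →), so it flips to ∃q.

existential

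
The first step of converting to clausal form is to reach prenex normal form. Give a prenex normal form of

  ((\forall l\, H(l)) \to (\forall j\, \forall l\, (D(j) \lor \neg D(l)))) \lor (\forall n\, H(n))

First replace A → B with ¬A ∨ B.
  \neg (\forall l\, H(l)) \lor (\forall j\, \forall l\, (D(j) \lor \neg D(l))) \lor (\forall n\, H(n))
Drive negations inward (¬∀x A ≡ ∃x ¬A, ¬∃x A ≡ ∀x ¬A, De Morgan for ∧/∨):
  (\exists l\, \neg H(l)) \lor (\forall j\, \forall l\, (D(j) \lor \neg D(l))) \lor (\forall n\, H(n))
Give each quantifier a distinct variable: l↦s.
  (\exists l\, \neg H(l)) \lor (\forall j\, \forall s\, (D(j) \lor \neg D(s))) \lor (\forall n\, H(n))
Finally move all quantifiers to the prefix:
  \exists l\, \forall j\, \forall s\, \forall n\, (\neg H(l) \lor D(j) \lor \neg D(s) \lor H(n))

\exists l\, \forall j\, \forall s\, \forall n\, (\neg H(l) \lor D(j) \lor \neg D(s) \lor H(n))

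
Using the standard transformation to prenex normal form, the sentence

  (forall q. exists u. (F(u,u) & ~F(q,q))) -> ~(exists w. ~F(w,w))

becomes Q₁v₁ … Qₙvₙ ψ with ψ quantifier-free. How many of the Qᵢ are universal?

2

Eliminate → and ↔ using ¬ and ∨.
  ~(forall q. exists u. (F(u,u) & ~F(q,q))) | ~(exists w. ~F(w,w))
Drive negations inward (¬∀x A ≡ ∃x ¬A, ¬∃x A ≡ ∀x ¬A, De Morgan for ∧/∨):
  (exists q. forall u. (~F(u,u) | F(q,q))) | (forall w. F(w,w))
Finally move all quantifiers to the prefix:
  exists q. forall u. forall w. (~F(u,u) | F(q,q) | F(w,w))
The prefix is exists q forall u forall w: 2 universal, 1 existential.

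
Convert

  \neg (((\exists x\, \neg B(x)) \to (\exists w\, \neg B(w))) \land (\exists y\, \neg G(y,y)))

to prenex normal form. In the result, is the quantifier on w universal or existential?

First replace A → B with ¬A ∨ B.
  \neg ((\neg (\exists x\, \neg B(x)) \lor (\exists w\, \neg B(w))) \land (\exists y\, \neg G(y,y)))
Drive negations inward (¬∀x A ≡ ∃x ¬A, ¬∃x A ≡ ∀x ¬A, De Morgan for ∧/∨):
  (\exists x\, \neg B(x)) \land (\forall w\, B(w)) \lor (\forall y\, G(y,y))
All bound variables are already distinct, so no renaming is needed.
Extract every quantifier outward, since the variables are now distinct and don't occur free across branches:
  \exists x\, \forall w\, \forall y\, (\neg B(x) \land B(w) \lor G(y,y))
The quantifier \exists w sits under an odd number of negations (counting the antecedent side of each →), so it flips to \forall w.

universal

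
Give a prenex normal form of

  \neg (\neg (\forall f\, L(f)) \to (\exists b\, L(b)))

First replace A → B with ¬A ∨ B.
  \neg (\neg \neg (\forall f\, L(f)) \lor (\exists b\, L(b)))
Move each ¬ inward, flipping quantifiers it crosses:
  (\exists f\, \neg L(f)) \land (\forall b\, \neg L(b))
Pull the quantifiers to the front (each side's bound variable is not free in the other side):
  \exists f\, \forall b\, (\neg L(f) \land \neg L(b))

\exists f\, \forall b\, (\neg L(f) \land \neg L(b))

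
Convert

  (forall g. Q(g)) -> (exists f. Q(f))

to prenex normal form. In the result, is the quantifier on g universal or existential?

existential

First replace A → B with ¬A ∨ B.
  ~(forall g. Q(g)) | (exists f. Q(f))
Push ¬ through the quantifiers and connectives to reach negation normal form:
  (exists g. ~Q(g)) | (exists f. Q(f))
Extract every quantifier outward, since the variables are now distinct and don't occur free across branches:
  exists g. exists f. (~Q(g) | Q(f))
The quantifier forall g sits under an odd number of negations (counting the antecedent side of each →), so it flips to exists g.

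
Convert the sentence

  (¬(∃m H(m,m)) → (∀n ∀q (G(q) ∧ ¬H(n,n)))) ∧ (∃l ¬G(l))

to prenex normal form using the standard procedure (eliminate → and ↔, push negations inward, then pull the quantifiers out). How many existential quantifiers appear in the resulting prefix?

First replace A → B with ¬A ∨ B.
  (¬¬(∃m H(m,m)) ∨ (∀n ∀q (G(q) ∧ ¬H(n,n)))) ∧ (∃l ¬G(l))
Push ¬ through the quantifiers and connectives to reach negation normal form:
  ((∃m H(m,m)) ∨ (∀n ∀q (G(q) ∧ ¬H(n,n)))) ∧ (∃l ¬G(l))
Finally move all quantifiers to the prefix:
  ∃m ∀n ∀q ∃l ((H(m,m) ∨ G(q) ∧ ¬H(n,n)) ∧ ¬G(l))
The prefix is ∃m ∀n ∀q ∃l: 2 universal, 2 existential.

2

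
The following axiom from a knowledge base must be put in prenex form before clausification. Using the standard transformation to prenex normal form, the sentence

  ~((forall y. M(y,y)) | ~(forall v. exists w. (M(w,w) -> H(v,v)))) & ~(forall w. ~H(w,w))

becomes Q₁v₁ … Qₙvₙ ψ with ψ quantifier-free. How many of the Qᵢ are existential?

3

First replace A → B with ¬A ∨ B.
  ~((forall y. M(y,y)) | ~(forall v. exists w. (~M(w,w) | H(v,v)))) & ~(forall w. ~H(w,w))
Move each ¬ inward, flipping quantifiers it crosses:
  (exists y. ~M(y,y)) & (forall v. exists w. (~M(w,w) | H(v,v))) & (exists w. H(w,w))
Give each quantifier a distinct variable: w↦a.
  (exists y. ~M(y,y)) & (forall v. exists w. (~M(w,w) | H(v,v))) & (exists a. H(a,a))
Pull the quantifiers to the front (each side's bound variable is not free in the other side):
  exists y. forall v. exists w. exists a. (~M(y,y) & (~M(w,w) | H(v,v)) & H(a,a))
The prefix is exists y forall v exists w exists a: 1 universal, 3 existential.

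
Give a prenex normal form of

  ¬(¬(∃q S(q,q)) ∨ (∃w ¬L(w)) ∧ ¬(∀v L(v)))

Move each ¬ inward, flipping quantifiers it crosses:
  (∃q S(q,q)) ∧ ((∀w L(w)) ∨ (∀v L(v)))
Pull the quantifiers to the front (each side's bound variable is not free in the other side):
  ∃q ∀w ∀v (S(q,q) ∧ (L(w) ∨ L(v)))

∃q ∀w ∀v (S(q,q) ∧ (L(w) ∨ L(v)))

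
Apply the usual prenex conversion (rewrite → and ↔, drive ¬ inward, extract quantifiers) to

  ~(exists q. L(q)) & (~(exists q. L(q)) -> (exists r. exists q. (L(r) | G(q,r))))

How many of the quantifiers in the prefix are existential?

3

First replace A → B with ¬A ∨ B.
  ~(exists q. L(q)) & (~~(exists q. L(q)) | (exists r. exists q. (L(r) | G(q,r))))
Drive negations inward (¬∀x A ≡ ∃x ¬A, ¬∃x A ≡ ∀x ¬A, De Morgan for ∧/∨):
  (forall q. ~L(q)) & ((exists q. L(q)) | (exists r. exists q. (L(r) | G(q,r))))
Give each quantifier a distinct variable: q↦v, q↦z1.
  (forall q. ~L(q)) & ((exists v. L(v)) | (exists r. exists z1. (L(r) | G(z1,r))))
Pull the quantifiers to the front (each side's bound variable is not free in the other side):
  forall q. exists v. exists r. exists z1. (~L(q) & (L(v) | L(r) | G(z1,r)))
The prefix is forall q exists v exists r exists z1: 1 universal, 3 existential.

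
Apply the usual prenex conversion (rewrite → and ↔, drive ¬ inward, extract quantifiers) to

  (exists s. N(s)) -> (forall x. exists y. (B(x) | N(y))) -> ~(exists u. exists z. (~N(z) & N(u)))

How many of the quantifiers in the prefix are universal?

4

Rewrite implications/biconditionals: A → B as ¬A ∨ B.
  ~(exists s. N(s)) | ~(forall x. exists y. (B(x) | N(y))) | ~(exists u. exists z. (~N(z) & N(u)))
Push ¬ through the quantifiers and connectives to reach negation normal form:
  (forall s. ~N(s)) | (exists x. forall y. (~B(x) & ~N(y))) | (forall u. forall z. (N(z) | ~N(u)))
All bound variables are already distinct, so no renaming is needed.
Pull the quantifiers to the front (each side's bound variable is not free in the other side):
  forall s. exists x. forall y. forall u. forall z. (~N(s) | ~B(x) & ~N(y) | N(z) | ~N(u))
The prefix is forall s exists x forall y forall u forall z: 4 universal, 1 existential.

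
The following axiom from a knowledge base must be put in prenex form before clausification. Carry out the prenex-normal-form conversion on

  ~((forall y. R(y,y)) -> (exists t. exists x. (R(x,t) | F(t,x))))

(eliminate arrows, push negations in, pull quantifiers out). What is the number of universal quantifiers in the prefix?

3

First replace A → B with ¬A ∨ B.
  ~(~(forall y. R(y,y)) | (exists t. exists x. (R(x,t) | F(t,x))))
Drive negations inward (¬∀x A ≡ ∃x ¬A, ¬∃x A ≡ ∀x ¬A, De Morgan for ∧/∨):
  (forall y. R(y,y)) & (forall t. forall x. (~R(x,t) & ~F(t,x)))
All bound variables are already distinct, so no renaming is needed.
Pull the quantifiers to the front (each side's bound variable is not free in the other side):
  forall y. forall t. forall x. (R(y,y) & ~R(x,t) & ~F(t,x))
The prefix is forall y forall t forall x: 3 universal, 0 existential.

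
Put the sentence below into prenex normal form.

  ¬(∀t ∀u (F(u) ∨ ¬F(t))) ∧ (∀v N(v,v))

∃t ∃u ∀v (¬F(u) ∧ F(t) ∧ N(v,v))

Push ¬ through the quantifiers and connectives to reach negation normal form:
  (∃t ∃u (¬F(u) ∧ F(t))) ∧ (∀v N(v,v))
Pull the quantifiers to the front (each side's bound variable is not free in the other side):
  ∃t ∃u ∀v (¬F(u) ∧ F(t) ∧ N(v,v))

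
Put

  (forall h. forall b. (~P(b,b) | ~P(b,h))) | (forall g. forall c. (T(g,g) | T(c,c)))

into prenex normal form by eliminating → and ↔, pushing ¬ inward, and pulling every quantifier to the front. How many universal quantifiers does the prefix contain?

4

Pull the quantifiers to the front (each side's bound variable is not free in the other side):
  forall h. forall b. forall g. forall c. (~P(b,b) | ~P(b,h) | T(g,g) | T(c,c))
The prefix is forall h forall b forall g forall c: 4 universal, 0 existential.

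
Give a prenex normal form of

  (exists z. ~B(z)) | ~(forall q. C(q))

Push ¬ through the quantifiers and connectives to reach negation normal form:
  (exists z. ~B(z)) | (exists q. ~C(q))
All bound variables are already distinct, so no renaming is needed.
Pull the quantifiers to the front (each side's bound variable is not free in the other side):
  exists z. exists q. (~B(z) | ~C(q))

exists z. exists q. (~B(z) | ~C(q))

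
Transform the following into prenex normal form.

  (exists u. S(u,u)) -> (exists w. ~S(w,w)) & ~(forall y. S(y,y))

First replace A → B with ¬A ∨ B.
  ~(exists u. S(u,u)) | (exists w. ~S(w,w)) & ~(forall y. S(y,y))
Drive negations inward (¬∀x A ≡ ∃x ¬A, ¬∃x A ≡ ∀x ¬A, De Morgan for ∧/∨):
  (forall u. ~S(u,u)) | (exists w. ~S(w,w)) & (exists y. ~S(y,y))
Extract every quantifier outward, since the variables are now distinct and don't occur free across branches:
  forall u. exists w. exists y. (~S(u,u) | ~S(w,w) & ~S(y,y))

forall u. exists w. exists y. (~S(u,u) | ~S(w,w) & ~S(y,y))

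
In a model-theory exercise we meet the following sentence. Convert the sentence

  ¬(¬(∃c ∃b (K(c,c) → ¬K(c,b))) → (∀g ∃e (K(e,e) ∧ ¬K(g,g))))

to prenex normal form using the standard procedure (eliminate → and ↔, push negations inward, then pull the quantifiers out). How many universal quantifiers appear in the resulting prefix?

Eliminate → and ↔ using ¬ and ∨.
  ¬(¬¬(∃c ∃b (¬K(c,c) ∨ ¬K(c,b))) ∨ (∀g ∃e (K(e,e) ∧ ¬K(g,g))))
Push ¬ through the quantifiers and connectives to reach negation normal form:
  (∀c ∀b (K(c,c) ∧ K(c,b))) ∧ (∃g ∀e (¬K(e,e) ∨ K(g,g)))
All bound variables are already distinct, so no renaming is needed.
Extract every quantifier outward, since the variables are now distinct and don't occur free across branches:
  ∀c ∀b ∃g ∀e (K(c,c) ∧ K(c,b) ∧ (¬K(e,e) ∨ K(g,g)))
The prefix is ∀c ∀b ∃g ∀e: 3 universal, 1 existential.

3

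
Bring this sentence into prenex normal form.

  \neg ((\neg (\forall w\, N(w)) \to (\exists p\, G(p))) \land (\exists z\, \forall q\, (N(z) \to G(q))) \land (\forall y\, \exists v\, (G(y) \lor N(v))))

\exists w\, \forall p\, \forall z\, \exists q\, \exists y\, \forall v\, (\neg N(w) \land \neg G(p) \lor N(z) \land \neg G(q) \lor \neg G(y) \land \neg N(v))

Eliminate → and ↔ using ¬ and ∨.
  \neg ((\neg \neg (\forall w\, N(w)) \lor (\exists p\, G(p))) \land (\exists z\, \forall q\, (\neg N(z) \lor G(q))) \land (\forall y\, \exists v\, (G(y) \lor N(v))))
Push ¬ through the quantifiers and connectives to reach negation normal form:
  (\exists w\, \neg N(w)) \land (\forall p\, \neg G(p)) \lor (\forall z\, \exists q\, (N(z) \land \neg G(q))) \lor (\exists y\, \forall v\, (\neg G(y) \land \neg N(v)))
All bound variables are already distinct, so no renaming is needed.
Extract every quantifier outward, since the variables are now distinct and don't occur free across branches:
  \exists w\, \forall p\, \forall z\, \exists q\, \exists y\, \forall v\, (\neg N(w) \land \neg G(p) \lor N(z) \land \neg G(q) \lor \neg G(y) \land \neg N(v))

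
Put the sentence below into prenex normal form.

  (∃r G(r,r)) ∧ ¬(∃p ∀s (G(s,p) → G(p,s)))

∃r ∀p ∃s (G(r,r) ∧ G(s,p) ∧ ¬G(p,s))

Eliminate → and ↔ using ¬ and ∨.
  (∃r G(r,r)) ∧ ¬(∃p ∀s (¬G(s,p) ∨ G(p,s)))
Drive negations inward (¬∀x A ≡ ∃x ¬A, ¬∃x A ≡ ∀x ¬A, De Morgan for ∧/∨):
  (∃r G(r,r)) ∧ (∀p ∃s (G(s,p) ∧ ¬G(p,s)))
All bound variables are already distinct, so no renaming is needed.
Finally move all quantifiers to the prefix:
  ∃r ∀p ∃s (G(r,r) ∧ G(s,p) ∧ ¬G(p,s))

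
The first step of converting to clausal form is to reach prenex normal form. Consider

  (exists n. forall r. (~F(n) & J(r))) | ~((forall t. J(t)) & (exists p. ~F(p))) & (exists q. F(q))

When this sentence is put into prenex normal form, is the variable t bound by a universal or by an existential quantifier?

Push ¬ through the quantifiers and connectives to reach negation normal form:
  (exists n. forall r. (~F(n) & J(r))) | ((exists t. ~J(t)) | (forall p. F(p))) & (exists q. F(q))
Finally move all quantifiers to the prefix:
  exists n. forall r. exists t. forall p. exists q. (~F(n) & J(r) | (~J(t) | F(p)) & F(q))
The quantifier forall t sits under an odd number of negations, so it flips to exists t.

existential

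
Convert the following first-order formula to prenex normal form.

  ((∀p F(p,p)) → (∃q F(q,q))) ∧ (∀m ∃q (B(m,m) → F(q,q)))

∃p ∃q ∀m ∃u ((¬F(p,p) ∨ F(q,q)) ∧ (¬B(m,m) ∨ F(u,u)))

Eliminate → and ↔ using ¬ and ∨.
  (¬(∀p F(p,p)) ∨ (∃q F(q,q))) ∧ (∀m ∃q (¬B(m,m) ∨ F(q,q)))
Push ¬ through the quantifiers and connectives to reach negation normal form:
  ((∃p ¬F(p,p)) ∨ (∃q F(q,q))) ∧ (∀m ∃q (¬B(m,m) ∨ F(q,q)))
Standardize variables apart so no two quantifiers bind the same name: q↦u.
  ((∃p ¬F(p,p)) ∨ (∃q F(q,q))) ∧ (∀m ∃u (¬B(m,m) ∨ F(u,u)))
Extract every quantifier outward, since the variables are now distinct and don't occur free across branches:
  ∃p ∃q ∀m ∃u ((¬F(p,p) ∨ F(q,q)) ∧ (¬B(m,m) ∨ F(u,u)))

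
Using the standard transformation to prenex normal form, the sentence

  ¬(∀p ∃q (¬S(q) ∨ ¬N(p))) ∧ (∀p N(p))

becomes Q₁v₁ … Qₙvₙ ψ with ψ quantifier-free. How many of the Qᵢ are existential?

Drive negations inward (¬∀x A ≡ ∃x ¬A, ¬∃x A ≡ ∀x ¬A, De Morgan for ∧/∨):
  (∃p ∀q (S(q) ∧ N(p))) ∧ (∀p N(p))
Give each quantifier a distinct variable: p↦x1.
  (∃p ∀q (S(q) ∧ N(p))) ∧ (∀x1 N(x1))
Extract every quantifier outward, since the variables are now distinct and don't occur free across branches:
  ∃p ∀q ∀x1 (S(q) ∧ N(p) ∧ N(x1))
The prefix is ∃p ∀q ∀x1: 2 universal, 1 existential.

1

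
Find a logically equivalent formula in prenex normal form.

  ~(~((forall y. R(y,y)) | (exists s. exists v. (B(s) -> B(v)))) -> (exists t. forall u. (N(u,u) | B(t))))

exists y. forall s. forall v. forall t. exists u. (~R(y,y) & B(s) & ~B(v) & ~N(u,u) & ~B(t))

Rewrite implications/biconditionals: A → B as ¬A ∨ B.
  ~(~~((forall y. R(y,y)) | (exists s. exists v. (~B(s) | B(v)))) | (exists t. forall u. (N(u,u) | B(t))))
Push ¬ through the quantifiers and connectives to reach negation normal form:
  (exists y. ~R(y,y)) & (forall s. forall v. (B(s) & ~B(v))) & (forall t. exists u. (~N(u,u) & ~B(t)))
All bound variables are already distinct, so no renaming is needed.
Finally move all quantifiers to the prefix:
  exists y. forall s. forall v. forall t. exists u. (~R(y,y) & B(s) & ~B(v) & ~N(u,u) & ~B(t))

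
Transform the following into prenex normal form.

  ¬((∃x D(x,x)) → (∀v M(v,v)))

Rewrite implications/biconditionals: A → B as ¬A ∨ B.
  ¬(¬(∃x D(x,x)) ∨ (∀v M(v,v)))
Drive negations inward (¬∀x A ≡ ∃x ¬A, ¬∃x A ≡ ∀x ¬A, De Morgan for ∧/∨):
  (∃x D(x,x)) ∧ (∃v ¬M(v,v))
Extract every quantifier outward, since the variables are now distinct and don't occur free across branches:
  ∃x ∃v (D(x,x) ∧ ¬M(v,v))

∃x ∃v (D(x,x) ∧ ¬M(v,v))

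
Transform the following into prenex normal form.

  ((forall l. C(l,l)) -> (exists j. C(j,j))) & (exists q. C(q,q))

Eliminate → and ↔ using ¬ and ∨.
  (~(forall l. C(l,l)) | (exists j. C(j,j))) & (exists q. C(q,q))
Move each ¬ inward, flipping quantifiers it crosses:
  ((exists l. ~C(l,l)) | (exists j. C(j,j))) & (exists q. C(q,q))
All bound variables are already distinct, so no renaming is needed.
Pull the quantifiers to the front (each side's bound variable is not free in the other side):
  exists l. exists j. exists q. ((~C(l,l) | C(j,j)) & C(q,q))

exists l. exists j. exists q. ((~C(l,l) | C(j,j)) & C(q,q))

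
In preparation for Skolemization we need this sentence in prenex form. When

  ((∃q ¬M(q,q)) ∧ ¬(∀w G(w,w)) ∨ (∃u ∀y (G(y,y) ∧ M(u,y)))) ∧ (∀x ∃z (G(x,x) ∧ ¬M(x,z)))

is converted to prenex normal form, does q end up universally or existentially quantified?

existential

Move each ¬ inward, flipping quantifiers it crosses:
  ((∃q ¬M(q,q)) ∧ (∃w ¬G(w,w)) ∨ (∃u ∀y (G(y,y) ∧ M(u,y)))) ∧ (∀x ∃z (G(x,x) ∧ ¬M(x,z)))
All bound variables are already distinct, so no renaming is needed.
Finally move all quantifiers to the prefix:
  ∃q ∃w ∃u ∀y ∀x ∃z ((¬M(q,q) ∧ ¬G(w,w) ∨ G(y,y) ∧ M(u,y)) ∧ G(x,x) ∧ ¬M(x,z))
The quantifier ∃q sits under an even number of negations, so it remains existential.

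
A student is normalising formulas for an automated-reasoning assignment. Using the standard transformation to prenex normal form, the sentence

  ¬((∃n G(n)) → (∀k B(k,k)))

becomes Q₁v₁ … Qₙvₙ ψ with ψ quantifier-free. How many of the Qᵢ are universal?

0

First replace A → B with ¬A ∨ B.
  ¬(¬(∃n G(n)) ∨ (∀k B(k,k)))
Drive negations inward (¬∀x A ≡ ∃x ¬A, ¬∃x A ≡ ∀x ¬A, De Morgan for ∧/∨):
  (∃n G(n)) ∧ (∃k ¬B(k,k))
All bound variables are already distinct, so no renaming is needed.
Finally move all quantifiers to the prefix:
  ∃n ∃k (G(n) ∧ ¬B(k,k))
The prefix is ∃n ∃k: 0 universal, 2 existential.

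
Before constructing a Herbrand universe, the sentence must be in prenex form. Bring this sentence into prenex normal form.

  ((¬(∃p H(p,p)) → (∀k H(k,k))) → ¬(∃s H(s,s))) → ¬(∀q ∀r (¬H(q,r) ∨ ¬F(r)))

∃p ∀k ∃s ∃q ∃r ((H(p,p) ∨ H(k,k)) ∧ H(s,s) ∨ H(q,r) ∧ F(r))

Eliminate → and ↔ using ¬ and ∨.
  ¬(¬(¬¬(∃p H(p,p)) ∨ (∀k H(k,k))) ∨ ¬(∃s H(s,s))) ∨ ¬(∀q ∀r (¬H(q,r) ∨ ¬F(r)))
Move each ¬ inward, flipping quantifiers it crosses:
  ((∃p H(p,p)) ∨ (∀k H(k,k))) ∧ (∃s H(s,s)) ∨ (∃q ∃r (H(q,r) ∧ F(r)))
All bound variables are already distinct, so no renaming is needed.
Pull the quantifiers to the front (each side's bound variable is not free in the other side):
  ∃p ∀k ∃s ∃q ∃r ((H(p,p) ∨ H(k,k)) ∧ H(s,s) ∨ H(q,r) ∧ F(r))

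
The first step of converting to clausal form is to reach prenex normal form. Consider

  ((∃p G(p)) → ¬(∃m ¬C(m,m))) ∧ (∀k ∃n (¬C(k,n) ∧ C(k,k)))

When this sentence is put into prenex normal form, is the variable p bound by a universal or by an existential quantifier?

Rewrite implications/biconditionals: A → B as ¬A ∨ B.
  (¬(∃p G(p)) ∨ ¬(∃m ¬C(m,m))) ∧ (∀k ∃n (¬C(k,n) ∧ C(k,k)))
Drive negations inward (¬∀x A ≡ ∃x ¬A, ¬∃x A ≡ ∀x ¬A, De Morgan for ∧/∨):
  ((∀p ¬G(p)) ∨ (∀m C(m,m))) ∧ (∀k ∃n (¬C(k,n) ∧ C(k,k)))
Extract every quantifier outward, since the variables are now distinct and don't occur free across branches:
  ∀p ∀m ∀k ∃n ((¬G(p) ∨ C(m,m)) ∧ ¬C(k,n) ∧ C(k,k))
The quantifier ∃p sits under an odd number of negations (counting the antecedent side of each →), so it flips to ∀p.

universal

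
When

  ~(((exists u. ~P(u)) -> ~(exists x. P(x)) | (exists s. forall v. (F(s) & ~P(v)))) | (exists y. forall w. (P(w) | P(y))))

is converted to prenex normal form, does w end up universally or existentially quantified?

existential

Eliminate → and ↔ using ¬ and ∨.
  ~(~(exists u. ~P(u)) | ~(exists x. P(x)) | (exists s. forall v. (F(s) & ~P(v))) | (exists y. forall w. (P(w) | P(y))))
Drive negations inward (¬∀x A ≡ ∃x ¬A, ¬∃x A ≡ ∀x ¬A, De Morgan for ∧/∨):
  (exists u. ~P(u)) & (exists x. P(x)) & (forall s. exists v. (~F(s) | P(v))) & (forall y. exists w. (~P(w) & ~P(y)))
Finally move all quantifiers to the prefix:
  exists u. exists x. forall s. exists v. forall y. exists w. (~P(u) & P(x) & (~F(s) | P(v)) & ~P(w) & ~P(y))
The quantifier forall w sits under an odd number of negations (counting the antecedent side of each →), so it flips to exists w.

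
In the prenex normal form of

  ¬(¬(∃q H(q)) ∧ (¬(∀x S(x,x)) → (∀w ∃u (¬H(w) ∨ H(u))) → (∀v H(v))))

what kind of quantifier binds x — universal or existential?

First replace A → B with ¬A ∨ B.
  ¬(¬(∃q H(q)) ∧ (¬¬(∀x S(x,x)) ∨ ¬(∀w ∃u (¬H(w) ∨ H(u))) ∨ (∀v H(v))))
Drive negations inward (¬∀x A ≡ ∃x ¬A, ¬∃x A ≡ ∀x ¬A, De Morgan for ∧/∨):
  (∃q H(q)) ∨ (∃x ¬S(x,x)) ∧ (∀w ∃u (¬H(w) ∨ H(u))) ∧ (∃v ¬H(v))
Finally move all quantifiers to the prefix:
  ∃q ∃x ∀w ∃u ∃v (H(q) ∨ ¬S(x,x) ∧ (¬H(w) ∨ H(u)) ∧ ¬H(v))
The quantifier ∀x sits under an odd number of negations (counting the antecedent side of each →), so it flips to ∃x.

existential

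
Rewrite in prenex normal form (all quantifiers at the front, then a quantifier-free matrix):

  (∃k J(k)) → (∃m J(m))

Eliminate → and ↔ using ¬ and ∨.
  ¬(∃k J(k)) ∨ (∃m J(m))
Move each ¬ inward, flipping quantifiers it crosses:
  (∀k ¬J(k)) ∨ (∃m J(m))
All bound variables are already distinct, so no renaming is needed.
Extract every quantifier outward, since the variables are now distinct and don't occur free across branches:
  ∀k ∃m (¬J(k) ∨ J(m))

∀k ∃m (¬J(k) ∨ J(m))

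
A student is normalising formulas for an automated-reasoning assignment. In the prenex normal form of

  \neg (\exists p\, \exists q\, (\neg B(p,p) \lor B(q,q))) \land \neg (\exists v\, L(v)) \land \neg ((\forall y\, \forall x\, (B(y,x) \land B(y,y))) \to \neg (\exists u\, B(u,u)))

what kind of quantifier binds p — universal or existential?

Rewrite implications/biconditionals: A → B as ¬A ∨ B.
  \neg (\exists p\, \exists q\, (\neg B(p,p) \lor B(q,q))) \land \neg (\exists v\, L(v)) \land \neg (\neg (\forall y\, \forall x\, (B(y,x) \land B(y,y))) \lor \neg (\exists u\, B(u,u)))
Push ¬ through the quantifiers and connectives to reach negation normal form:
  (\forall p\, \forall q\, (B(p,p) \land \neg B(q,q))) \land (\forall v\, \neg L(v)) \land (\forall y\, \forall x\, (B(y,x) \land B(y,y))) \land (\exists u\, B(u,u))
Pull the quantifiers to the front (each side's bound variable is not free in the other side):
  \forall p\, \forall q\, \forall v\, \forall y\, \forall x\, \exists u\, (B(p,p) \land \neg B(q,q) \land \neg L(v) \land B(y,x) \land B(y,y) \land B(u,u))
The quantifier \exists p sits under an odd number of negations (counting the antecedent side of each →), so it flips to \forall p.

universal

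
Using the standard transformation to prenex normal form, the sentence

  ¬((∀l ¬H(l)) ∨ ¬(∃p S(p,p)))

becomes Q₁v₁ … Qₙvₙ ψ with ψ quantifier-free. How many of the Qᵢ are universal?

Drive negations inward (¬∀x A ≡ ∃x ¬A, ¬∃x A ≡ ∀x ¬A, De Morgan for ∧/∨):
  (∃l H(l)) ∧ (∃p S(p,p))
Finally move all quantifiers to the prefix:
  ∃l ∃p (H(l) ∧ S(p,p))
The prefix is ∃l ∃p: 0 universal, 2 existential.

0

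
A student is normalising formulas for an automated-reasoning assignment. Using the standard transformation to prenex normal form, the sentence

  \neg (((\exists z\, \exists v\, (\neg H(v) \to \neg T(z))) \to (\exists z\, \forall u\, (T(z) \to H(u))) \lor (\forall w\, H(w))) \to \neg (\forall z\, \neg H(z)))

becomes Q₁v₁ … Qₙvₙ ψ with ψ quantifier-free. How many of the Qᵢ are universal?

5

First replace A → B with ¬A ∨ B.
  \neg (\neg (\neg (\exists z\, \exists v\, (\neg \neg H(v) \lor \neg T(z))) \lor (\exists z\, \forall u\, (\neg T(z) \lor H(u))) \lor (\forall w\, H(w))) \lor \neg (\forall z\, \neg H(z)))
Move each ¬ inward, flipping quantifiers it crosses:
  ((\forall z\, \forall v\, (\neg H(v) \land T(z))) \lor (\exists z\, \forall u\, (\neg T(z) \lor H(u))) \lor (\forall w\, H(w))) \land (\forall z\, \neg H(z))
Give each quantifier a distinct variable: z↦y1, z↦u1.
  ((\forall z\, \forall v\, (\neg H(v) \land T(z))) \lor (\exists y1\, \forall u\, (\neg T(y1) \lor H(u))) \lor (\forall w\, H(w))) \land (\forall u1\, \neg H(u1))
Finally move all quantifiers to the prefix:
  \forall z\, \forall v\, \exists y1\, \forall u\, \forall w\, \forall u1\, ((\neg H(v) \land T(z) \lor \neg T(y1) \lor H(u) \lor H(w)) \land \neg H(u1))
The prefix is \forall z \forall v \exists y1 \forall u \forall w \forall u1: 5 universal, 1 existential.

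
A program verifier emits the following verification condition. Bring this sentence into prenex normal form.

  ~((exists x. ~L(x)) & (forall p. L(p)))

forall x. exists p. (L(x) | ~L(p))

Move each ¬ inward, flipping quantifiers it crosses:
  (forall x. L(x)) | (exists p. ~L(p))
Extract every quantifier outward, since the variables are now distinct and don't occur free across branches:
  forall x. exists p. (L(x) | ~L(p))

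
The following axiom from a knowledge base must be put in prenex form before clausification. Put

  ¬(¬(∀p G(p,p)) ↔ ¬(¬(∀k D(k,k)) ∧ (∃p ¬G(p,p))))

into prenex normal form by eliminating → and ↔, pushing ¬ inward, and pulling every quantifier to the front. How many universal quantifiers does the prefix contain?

First replace A → B with ¬A ∨ B; A ↔ B as (¬A ∨ B) ∧ (¬B ∨ A).
  ¬((¬¬(∀p G(p,p)) ∨ ¬(¬(∀k D(k,k)) ∧ (∃p ¬G(p,p)))) ∧ (¬¬(¬(∀k D(k,k)) ∧ (∃p ¬G(p,p))) ∨ ¬(∀p G(p,p))))
Push ¬ through the quantifiers and connectives to reach negation normal form:
  (∃p ¬G(p,p)) ∧ (∃k ¬D(k,k)) ∧ (∃p ¬G(p,p)) ∨ ((∀k D(k,k)) ∨ (∀p G(p,p))) ∧ (∀p G(p,p))
Standardize variables apart so no two quantifiers bind the same name: p↦w, k↦s, p↦t, p↦w1.
  (∃p ¬G(p,p)) ∧ (∃k ¬D(k,k)) ∧ (∃w ¬G(w,w)) ∨ ((∀s D(s,s)) ∨ (∀t G(t,t))) ∧ (∀w1 G(w1,w1))
Extract every quantifier outward, since the variables are now distinct and don't occur free across branches:
  ∃p ∃k ∃w ∀s ∀t ∀w1 (¬G(p,p) ∧ ¬D(k,k) ∧ ¬G(w,w) ∨ (D(s,s) ∨ G(t,t)) ∧ G(w1,w1))
The prefix is ∃p ∃k ∃w ∀s ∀t ∀w1: 3 universal, 3 existential.

3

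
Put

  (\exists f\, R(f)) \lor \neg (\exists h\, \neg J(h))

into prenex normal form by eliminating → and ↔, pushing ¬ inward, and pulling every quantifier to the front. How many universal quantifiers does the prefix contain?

1

Drive negations inward (¬∀x A ≡ ∃x ¬A, ¬∃x A ≡ ∀x ¬A, De Morgan for ∧/∨):
  (\exists f\, R(f)) \lor (\forall h\, J(h))
Pull the quantifiers to the front (each side's bound variable is not free in the other side):
  \exists f\, \forall h\, (R(f) \lor J(h))
The prefix is \exists f \forall h: 1 universal, 1 existential.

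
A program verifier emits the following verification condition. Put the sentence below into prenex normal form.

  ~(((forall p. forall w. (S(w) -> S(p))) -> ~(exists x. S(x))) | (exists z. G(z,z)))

Rewrite implications/biconditionals: A → B as ¬A ∨ B.
  ~(~(forall p. forall w. (~S(w) | S(p))) | ~(exists x. S(x)) | (exists z. G(z,z)))
Push ¬ through the quantifiers and connectives to reach negation normal form:
  (forall p. forall w. (~S(w) | S(p))) & (exists x. S(x)) & (forall z. ~G(z,z))
All bound variables are already distinct, so no renaming is needed.
Extract every quantifier outward, since the variables are now distinct and don't occur free across branches:
  forall p. forall w. exists x. forall z. ((~S(w) | S(p)) & S(x) & ~G(z,z))

forall p. forall w. exists x. forall z. ((~S(w) | S(p)) & S(x) & ~G(z,z))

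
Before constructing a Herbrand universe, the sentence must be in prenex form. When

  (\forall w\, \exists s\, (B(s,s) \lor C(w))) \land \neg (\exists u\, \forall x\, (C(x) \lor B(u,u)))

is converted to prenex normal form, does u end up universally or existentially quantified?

Drive negations inward (¬∀x A ≡ ∃x ¬A, ¬∃x A ≡ ∀x ¬A, De Morgan for ∧/∨):
  (\forall w\, \exists s\, (B(s,s) \lor C(w))) \land (\forall u\, \exists x\, (\neg C(x) \land \neg B(u,u)))
Finally move all quantifiers to the prefix:
  \forall w\, \exists s\, \forall u\, \exists x\, ((B(s,s) \lor C(w)) \land \neg C(x) \land \neg B(u,u))
The quantifier \exists u sits under an odd number of negations, so it flips to \forall u.

universal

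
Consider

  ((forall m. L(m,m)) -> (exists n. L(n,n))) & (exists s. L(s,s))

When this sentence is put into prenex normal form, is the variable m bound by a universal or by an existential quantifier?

First replace A → B with ¬A ∨ B.
  (~(forall m. L(m,m)) | (exists n. L(n,n))) & (exists s. L(s,s))
Move each ¬ inward, flipping quantifiers it crosses:
  ((exists m. ~L(m,m)) | (exists n. L(n,n))) & (exists s. L(s,s))
Extract every quantifier outward, since the variables are now distinct and don't occur free across branches:
  exists m. exists n. exists s. ((~L(m,m) | L(n,n)) & L(s,s))
The quantifier forall m sits under an odd number of negations (counting the antecedent side of each →), so it flips to exists m.

existential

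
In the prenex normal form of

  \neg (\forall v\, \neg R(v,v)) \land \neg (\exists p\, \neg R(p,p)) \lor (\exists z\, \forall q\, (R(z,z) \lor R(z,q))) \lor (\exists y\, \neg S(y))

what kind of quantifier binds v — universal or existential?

existential

Drive negations inward (¬∀x A ≡ ∃x ¬A, ¬∃x A ≡ ∀x ¬A, De Morgan for ∧/∨):
  (\exists v\, R(v,v)) \land (\forall p\, R(p,p)) \lor (\exists z\, \forall q\, (R(z,z) \lor R(z,q))) \lor (\exists y\, \neg S(y))
All bound variables are already distinct, so no renaming is needed.
Extract every quantifier outward, since the variables are now distinct and don't occur free across branches:
  \exists v\, \forall p\, \exists z\, \forall q\, \exists y\, (R(v,v) \land R(p,p) \lor R(z,z) \lor R(z,q) \lor \neg S(y))
The quantifier \forall v sits under an odd number of negations, so it flips to \exists v.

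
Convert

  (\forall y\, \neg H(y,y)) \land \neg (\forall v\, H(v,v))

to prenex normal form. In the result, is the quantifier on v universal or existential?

Drive negations inward (¬∀x A ≡ ∃x ¬A, ¬∃x A ≡ ∀x ¬A, De Morgan for ∧/∨):
  (\forall y\, \neg H(y,y)) \land (\exists v\, \neg H(v,v))
All bound variables are already distinct, so no renaming is needed.
Pull the quantifiers to the front (each side's bound variable is not free in the other side):
  \forall y\, \exists v\, (\neg H(y,y) \land \neg H(v,v))
The quantifier \forall v sits under an odd number of negations, so it flips to \exists v.

existential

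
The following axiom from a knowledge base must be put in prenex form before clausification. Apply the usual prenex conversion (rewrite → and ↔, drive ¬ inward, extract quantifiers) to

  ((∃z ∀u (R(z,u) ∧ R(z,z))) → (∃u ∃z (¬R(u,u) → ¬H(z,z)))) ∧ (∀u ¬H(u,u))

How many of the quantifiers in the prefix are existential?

3

Eliminate → and ↔ using ¬ and ∨.
  (¬(∃z ∀u (R(z,u) ∧ R(z,z))) ∨ (∃u ∃z (¬¬R(u,u) ∨ ¬H(z,z)))) ∧ (∀u ¬H(u,u))
Push ¬ through the quantifiers and connectives to reach negation normal form:
  ((∀z ∃u (¬R(z,u) ∨ ¬R(z,z))) ∨ (∃u ∃z (R(u,u) ∨ ¬H(z,z)))) ∧ (∀u ¬H(u,u))
Standardize variables apart so no two quantifiers bind the same name: u↦w, z↦b, u↦x.
  ((∀z ∃u (¬R(z,u) ∨ ¬R(z,z))) ∨ (∃w ∃b (R(w,w) ∨ ¬H(b,b)))) ∧ (∀x ¬H(x,x))
Pull the quantifiers to the front (each side's bound variable is not free in the other side):
  ∀z ∃u ∃w ∃b ∀x ((¬R(z,u) ∨ ¬R(z,z) ∨ R(w,w) ∨ ¬H(b,b)) ∧ ¬H(x,x))
The prefix is ∀z ∃u ∃w ∃b ∀x: 2 universal, 3 existential.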